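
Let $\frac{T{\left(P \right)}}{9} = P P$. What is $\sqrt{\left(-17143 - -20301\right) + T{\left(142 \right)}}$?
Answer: $\sqrt{184634} \approx 429.69$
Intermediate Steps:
$T{\left(P \right)} = 9 P^{2}$ ($T{\left(P \right)} = 9 P P = 9 P^{2}$)
$\sqrt{\left(-17143 - -20301\right) + T{\left(142 \right)}} = \sqrt{\left(-17143 - -20301\right) + 9 \cdot 142^{2}} = \sqrt{\left(-17143 + 20301\right) + 9 \cdot 20164} = \sqrt{3158 + 181476} = \sqrt{184634}$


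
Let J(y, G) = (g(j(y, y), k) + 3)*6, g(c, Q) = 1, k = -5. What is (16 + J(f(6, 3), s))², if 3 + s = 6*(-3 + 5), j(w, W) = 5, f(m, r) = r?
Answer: 1600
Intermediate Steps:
s = 9 (s = -3 + 6*(-3 + 5) = -3 + 6*2 = -3 + 12 = 9)
J(y, G) = 24 (J(y, G) = (1 + 3)*6 = 4*6 = 24)
(16 + J(f(6, 3), s))² = (16 + 24)² = 40² = 1600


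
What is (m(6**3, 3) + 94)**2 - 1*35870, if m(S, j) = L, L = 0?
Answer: -27034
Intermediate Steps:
m(S, j) = 0
(m(6**3, 3) + 94)**2 - 1*35870 = (0 + 94)**2 - 1*35870 = 94**2 - 35870 = 8836 - 35870 = -27034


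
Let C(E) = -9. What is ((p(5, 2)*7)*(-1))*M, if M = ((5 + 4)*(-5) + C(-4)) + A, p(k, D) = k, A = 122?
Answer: -2380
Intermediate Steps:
M = 68 (M = ((5 + 4)*(-5) - 9) + 122 = (9*(-5) - 9) + 122 = (-45 - 9) + 122 = -54 + 122 = 68)
((p(5, 2)*7)*(-1))*M = ((5*7)*(-1))*68 = (35*(-1))*68 = -35*68 = -2380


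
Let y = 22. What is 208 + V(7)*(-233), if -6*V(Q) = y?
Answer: 3187/3 ≈ 1062.3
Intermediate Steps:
V(Q) = -11/3 (V(Q) = -⅙*22 = -11/3)
208 + V(7)*(-233) = 208 - 11/3*(-233) = 208 + 2563/3 = 3187/3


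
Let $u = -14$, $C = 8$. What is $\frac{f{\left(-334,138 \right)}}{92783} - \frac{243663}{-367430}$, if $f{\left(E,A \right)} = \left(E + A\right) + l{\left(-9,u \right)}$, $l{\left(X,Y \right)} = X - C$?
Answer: $\frac{3218503077}{4870179670} \approx 0.66086$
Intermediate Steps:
$l{\left(X,Y \right)} = -8 + X$ ($l{\left(X,Y \right)} = X - 8 = -8 + X$)
$f{\left(E,A \right)} = -17 + A + E$ ($f{\left(E,A \right)} = \left(E + A\right) - 17 = \left(A + E\right) - 17 = -17 + A + E$)
$\frac{f{\left(-334,138 \right)}}{92783} - \frac{243663}{-367430} = \frac{-17 + 138 - 334}{92783} - \frac{243663}{-367430} = \left(-213\right) \frac{1}{92783} - - \frac{34809}{52490} = - \frac{213}{92783} + \frac{34809}{52490} = \frac{3218503077}{4870179670}$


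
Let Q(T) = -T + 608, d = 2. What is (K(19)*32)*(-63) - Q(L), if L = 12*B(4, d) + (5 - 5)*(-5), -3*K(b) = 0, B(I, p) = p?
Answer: -584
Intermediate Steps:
K(b) = 0 (K(b) = -⅓*0 = 0)
L = 24 (L = 12*2 + (5 - 5)*(-5) = 24 + 0*(-5) = 24 + 0 = 24)
Q(T) = 608 - T
(K(19)*32)*(-63) - Q(L) = (0*32)*(-63) - (608 - 1*24) = 0*(-63) - (608 - 24) = 0 - 1*584 = 0 - 584 = -584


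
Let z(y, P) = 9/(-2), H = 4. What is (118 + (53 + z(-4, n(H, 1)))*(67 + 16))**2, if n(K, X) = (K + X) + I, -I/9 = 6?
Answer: 68674369/4 ≈ 1.7169e+7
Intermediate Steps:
I = -54 (I = -9*6 = -54)
n(K, X) = -54 + K + X (n(K, X) = (K + X) - 54 = -54 + K + X)
z(y, P) = -9/2 (z(y, P) = 9*(-1/2) = -9/2)
(118 + (53 + z(-4, n(H, 1)))*(67 + 16))**2 = (118 + (53 - 9/2)*(67 + 16))**2 = (118 + (97/2)*83)**2 = (118 + 8051/2)**2 = (8287/2)**2 = 68674369/4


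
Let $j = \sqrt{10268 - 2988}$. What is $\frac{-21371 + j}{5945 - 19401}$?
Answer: $\frac{21371}{13456} - \frac{\sqrt{455}}{3364} \approx 1.5819$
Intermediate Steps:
$j = 4 \sqrt{455}$ ($j = \sqrt{7280} = 4 \sqrt{455} \approx 85.323$)
$\frac{-21371 + j}{5945 - 19401} = \frac{-21371 + 4 \sqrt{455}}{5945 - 19401} = \frac{-21371 + 4 \sqrt{455}}{-13456} = \left(-21371 + 4 \sqrt{455}\right) \left(- \frac{1}{13456}\right) = \frac{21371}{13456} - \frac{\sqrt{455}}{3364}$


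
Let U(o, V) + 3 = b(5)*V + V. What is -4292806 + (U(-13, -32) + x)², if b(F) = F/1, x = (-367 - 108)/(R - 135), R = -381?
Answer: -1132956333311/266256 ≈ -4.2551e+6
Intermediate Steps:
x = 475/516 (x = (-367 - 108)/(-381 - 135) = -475/(-516) = -475*(-1/516) = 475/516 ≈ 0.92054)
b(F) = F (b(F) = F*1 = F)
U(o, V) = -3 + 6*V (U(o, V) = -3 + (5*V + V) = -3 + 6*V)
-4292806 + (U(-13, -32) + x)² = -4292806 + ((-3 + 6*(-32)) + 475/516)² = -4292806 + ((-3 - 192) + 475/516)² = -4292806 + (-195 + 475/516)² = -4292806 + (-100145/516)² = -4292806 + 10029021025/266256 = -1132956333311/266256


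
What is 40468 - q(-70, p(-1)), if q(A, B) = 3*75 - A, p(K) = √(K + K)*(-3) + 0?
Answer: 40173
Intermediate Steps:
p(K) = -3*√2*√K (p(K) = √(2*K)*(-3) + 0 = (√2*√K)*(-3) + 0 = -3*√2*√K + 0 = -3*√2*√K)
q(A, B) = 225 - A
40468 - q(-70, p(-1)) = 40468 - (225 - 1*(-70)) = 40468 - (225 + 70) = 40468 - 1*295 = 40468 - 295 = 40173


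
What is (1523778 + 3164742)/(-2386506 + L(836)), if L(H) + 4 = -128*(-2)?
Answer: -781420/397709 ≈ -1.9648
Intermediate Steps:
L(H) = 252 (L(H) = -4 - 128*(-2) = -4 + 256 = 252)
(1523778 + 3164742)/(-2386506 + L(836)) = (1523778 + 3164742)/(-2386506 + 252) = 4688520/(-2386254) = 4688520*(-1/2386254) = -781420/397709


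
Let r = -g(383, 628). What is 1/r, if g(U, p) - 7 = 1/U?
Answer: -383/2682 ≈ -0.14280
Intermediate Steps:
g(U, p) = 7 + 1/U
r = -2682/383 (r = -(7 + 1/383) = -1*2682/383 = -2682/383 ≈ -7.0026)
1/r = 1/(-2682/383) = -383/2682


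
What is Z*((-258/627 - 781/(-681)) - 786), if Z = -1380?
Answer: 51412328260/47443 ≈ 1.0837e+6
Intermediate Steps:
Z*((-258/627 - 781/(-681)) - 786) = -1380*((-258/627 - 781/(-681)) - 786) = -1380*((-258*1/627 - 781*(-1/681)) - 786) = -1380*((-86/209 + 781/681) - 786) = -1380*(104663/142329 - 786) = -1380*(-111765931/142329) = 51412328260/47443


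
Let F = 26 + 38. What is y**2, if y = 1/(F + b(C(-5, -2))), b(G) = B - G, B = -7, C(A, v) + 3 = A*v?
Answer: 1/2500 ≈ 0.00040000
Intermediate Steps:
C(A, v) = -3 + A*v
b(G) = -7 - G
F = 64
y = 1/50 (y = 1/(64 + (-7 - (-3 - 5*(-2)))) = 1/(64 + (-7 - (-3 + 10))) = 1/(64 + (-7 - 1*7)) = 1/(64 + (-7 - 7)) = 1/(64 - 14) = 1/50 ≈ 0.020000)
y**2 = (1/50)**2 = 1/2500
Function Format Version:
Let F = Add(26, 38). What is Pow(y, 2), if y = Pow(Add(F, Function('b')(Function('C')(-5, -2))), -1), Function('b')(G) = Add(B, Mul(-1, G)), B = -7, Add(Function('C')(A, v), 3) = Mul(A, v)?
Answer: Rational(1, 2500) ≈ 0.00040000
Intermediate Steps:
Function('C')(A, v) = Add(-3, Mul(A, v))
Function('b')(G) = Add(-7, Mul(-1, G))
F = 64
y = Rational(1, 50) (y = Pow(Add(64, Add(-7, Mul(-1, Add(-3, Mul(-5, -2))))), -1) = Pow(Add(64, Add(-7, Mul(-1, Add(-3, 10)))), -1) = Pow(Add(64, Add(-7, Mul(-1, 7))), -1) = Pow(Add(64, Add(-7, -7)), -1) = Pow(Add(64, -14), -1) = Pow(50, -1) = Rational(1, 50) ≈ 0.020000)
Pow(y, 2) = Pow(Rational(1, 50), 2) = Rational(1, 2500)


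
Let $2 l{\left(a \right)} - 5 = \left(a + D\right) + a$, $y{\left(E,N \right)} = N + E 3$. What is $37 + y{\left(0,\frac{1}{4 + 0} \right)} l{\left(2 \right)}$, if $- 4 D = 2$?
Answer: $\frac{609}{16} \approx 38.063$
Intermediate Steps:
$D = - \frac{1}{2}$ ($D = \left(- \frac{1}{4}\right) 2 = - \frac{1}{2} \approx -0.5$)
$y{\left(E,N \right)} = N + 3 E$
$l{\left(a \right)} = \frac{9}{4} + a$ ($l{\left(a \right)} = \frac{5}{2} + \frac{\left(a - \frac{1}{2}\right) + a}{2} = \frac{5}{2} + \frac{\left(- \frac{1}{2} + a\right) + a}{2} = \frac{5}{2} + \frac{- \frac{1}{2} + 2 a}{2} = \frac{5}{2} + \left(- \frac{1}{4} + a\right) = \frac{9}{4} + a$)
$37 + y{\left(0,\frac{1}{4 + 0} \right)} l{\left(2 \right)} = 37 + \left(\frac{1}{4 + 0} + 3 \cdot 0\right) \left(\frac{9}{4} + 2\right) = 37 + \left(\frac{1}{4} + 0\right) \frac{17}{4} = 37 + \frac{1}{4} \cdot \frac{17}{4} = 37 + \frac{17}{16} = \frac{609}{16}$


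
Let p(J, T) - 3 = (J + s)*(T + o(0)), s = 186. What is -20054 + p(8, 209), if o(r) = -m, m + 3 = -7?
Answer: 22435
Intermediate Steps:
m = -10 (m = -3 - 7 = -10)
o(r) = 10 (o(r) = -1*(-10) = 10)
p(J, T) = 3 + (10 + T)*(186 + J) (p(J, T) = 3 + (J + 186)*(T + 10) = 3 + (186 + J)*(10 + T) = 3 + (10 + T)*(186 + J))
-20054 + p(8, 209) = -20054 + (1863 + 10*8 + 186*209 + 8*209) = -20054 + (1863 + 80 + 38874 + 1672) = -20054 + 42489 = 22435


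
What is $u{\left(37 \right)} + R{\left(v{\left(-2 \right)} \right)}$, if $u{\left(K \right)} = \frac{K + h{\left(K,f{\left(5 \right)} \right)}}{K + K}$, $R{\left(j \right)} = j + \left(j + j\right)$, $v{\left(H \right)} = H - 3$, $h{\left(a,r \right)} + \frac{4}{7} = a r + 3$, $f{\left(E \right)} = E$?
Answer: $- \frac{6199}{518} \approx -11.967$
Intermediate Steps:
$h{\left(a,r \right)} = \frac{17}{7} + a r$ ($h{\left(a,r \right)} = - \frac{4}{7} + \left(a r + 3\right) = - \frac{4}{7} + \left(3 + a r\right) = \frac{17}{7} + a r$)
$v{\left(H \right)} = -3 + H$ ($v{\left(H \right)} = H - 3 = -3 + H$)
$R{\left(j \right)} = 3 j$ ($R{\left(j \right)} = j + 2 j = 3 j$)
$u{\left(K \right)} = \frac{\frac{17}{7} + 6 K}{2 K}$ ($u{\left(K \right)} = \frac{K + \left(\frac{17}{7} + K 5\right)}{K + K} = \frac{K + \left(\frac{17}{7} + 5 K\right)}{2 K} = \left(\frac{17}{7} + 6 K\right) \frac{1}{2 K} = \frac{\frac{17}{7} + 6 K}{2 K}$)
$u{\left(37 \right)} + R{\left(v{\left(-2 \right)} \right)} = \left(3 + \frac{17}{14 \cdot 37}\right) + 3 \left(-3 - 2\right) = \left(3 + \frac{17}{14} \cdot \frac{1}{37}\right) + 3 \left(-5\right) = \left(3 + \frac{17}{518}\right) - 15 = \frac{1571}{518} - 15 = - \frac{6199}{518}$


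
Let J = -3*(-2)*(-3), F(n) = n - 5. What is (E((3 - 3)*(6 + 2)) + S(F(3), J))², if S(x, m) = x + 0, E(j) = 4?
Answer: 4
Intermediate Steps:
F(n) = -5 + n
J = -18 (J = 6*(-3) = -18)
S(x, m) = x
(E((3 - 3)*(6 + 2)) + S(F(3), J))² = (4 + (-5 + 3))² = (4 - 2)² = 2² = 4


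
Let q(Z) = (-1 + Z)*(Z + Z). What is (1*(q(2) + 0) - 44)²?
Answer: 1600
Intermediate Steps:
q(Z) = 2*Z*(-1 + Z) (q(Z) = (-1 + Z)*(2*Z) = 2*Z*(-1 + Z))
(1*(q(2) + 0) - 44)² = (1*(2*2*(-1 + 2) + 0) - 44)² = (1*(2*2*1 + 0) - 44)² = (1*(4 + 0) - 44)² = (1*4 - 44)² = (4 - 44)² = (-40)² = 1600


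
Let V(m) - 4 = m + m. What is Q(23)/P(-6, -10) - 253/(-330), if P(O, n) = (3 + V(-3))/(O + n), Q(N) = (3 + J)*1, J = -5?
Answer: 983/30 ≈ 32.767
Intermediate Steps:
V(m) = 4 + 2*m (V(m) = 4 + (m + m) = 4 + 2*m)
Q(N) = -2 (Q(N) = (3 - 5)*1 = -2*1 = -2)
P(O, n) = 1/(O + n) (P(O, n) = (3 + (4 + 2*(-3)))/(O + n) = (3 + (4 - 6))/(O + n) = (3 - 2)/(O + n) = 1/(O + n))
Q(23)/P(-6, -10) - 253/(-330) = -2/(1/(-6 - 10)) - 253/(-330) = -2/(1/(-16)) - 253*(-1/330) = -2/(-1/16) + 23/30 = -2*(-16) + 23/30 = 32 + 23/30 = 983/30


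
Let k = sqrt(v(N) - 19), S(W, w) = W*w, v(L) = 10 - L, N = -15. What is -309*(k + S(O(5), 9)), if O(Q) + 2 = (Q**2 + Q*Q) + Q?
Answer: -147393 - 309*sqrt(6) ≈ -1.4815e+5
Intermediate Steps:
O(Q) = -2 + Q + 2*Q**2 (O(Q) = -2 + ((Q**2 + Q*Q) + Q) = -2 + ((Q**2 + Q**2) + Q) = -2 + (2*Q**2 + Q) = -2 + (Q + 2*Q**2) = -2 + Q + 2*Q**2)
k = sqrt(6) (k = sqrt((10 - 1*(-15)) - 19) = sqrt((10 + 15) - 19) = sqrt(25 - 19) = sqrt(6) ≈ 2.4495)
-309*(k + S(O(5), 9)) = -309*(sqrt(6) + (-2 + 5 + 2*5**2)*9) = -309*(sqrt(6) + (-2 + 5 + 2*25)*9) = -309*(sqrt(6) + (-2 + 5 + 50)*9) = -309*(sqrt(6) + 53*9) = -309*(sqrt(6) + 477) = -309*(477 + sqrt(6)) = -147393 - 309*sqrt(6)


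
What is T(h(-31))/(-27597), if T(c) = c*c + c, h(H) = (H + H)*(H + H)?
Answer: -14780180/27597 ≈ -535.57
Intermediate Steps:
h(H) = 4*H**2 (h(H) = (2*H)*(2*H) = 4*H**2)
T(c) = c + c**2 (T(c) = c**2 + c = c + c**2)
T(h(-31))/(-27597) = ((4*(-31)**2)*(1 + 4*(-31)**2))/(-27597) = ((4*961)*(1 + 4*961))*(-1/27597) = (3844*(1 + 3844))*(-1/27597) = (3844*3845)*(-1/27597) = 14780180*(-1/27597) = -14780180/27597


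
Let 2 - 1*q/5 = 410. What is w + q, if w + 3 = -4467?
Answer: -6510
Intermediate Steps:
w = -4470 (w = -3 - 4467 = -4470)
q = -2040 (q = 10 - 5*410 = 10 - 2050 = -2040)
w + q = -4470 - 2040 = -6510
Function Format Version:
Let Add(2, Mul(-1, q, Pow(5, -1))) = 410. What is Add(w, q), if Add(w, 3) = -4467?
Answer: -6510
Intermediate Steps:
w = -4470 (w = Add(-3, -4467) = -4470)
q = -2040 (q = Add(10, Mul(-5, 410)) = Add(10, -2050) = -2040)
Add(w, q) = Add(-4470, -2040) = -6510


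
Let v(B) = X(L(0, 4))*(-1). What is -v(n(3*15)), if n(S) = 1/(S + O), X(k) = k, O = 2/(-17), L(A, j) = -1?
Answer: -1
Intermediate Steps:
O = -2/17 (O = 2*(-1/17) = -2/17 ≈ -0.11765)
n(S) = 1/(-2/17 + S) (n(S) = 1/(S - 2/17) = 1/(-2/17 + S))
v(B) = 1 (v(B) = -1*(-1) = 1)
-v(n(3*15)) = -1*1 = -1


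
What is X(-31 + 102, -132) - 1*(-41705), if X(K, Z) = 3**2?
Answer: 41714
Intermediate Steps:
X(K, Z) = 9
X(-31 + 102, -132) - 1*(-41705) = 9 - 1*(-41705) = 9 + 41705 = 41714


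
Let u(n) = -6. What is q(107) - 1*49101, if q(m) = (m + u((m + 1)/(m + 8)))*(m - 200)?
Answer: -58494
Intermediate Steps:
q(m) = (-200 + m)*(-6 + m) (q(m) = (m - 6)*(m - 200) = (-6 + m)*(-200 + m) = (-200 + m)*(-6 + m))
q(107) - 1*49101 = (1200 + 107² - 206*107) - 1*49101 = (1200 + 11449 - 22042) - 49101 = -9393 - 49101 = -58494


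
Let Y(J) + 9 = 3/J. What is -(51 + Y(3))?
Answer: -43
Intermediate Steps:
Y(J) = -9 + 3/J
-(51 + Y(3)) = -(51 + (-9 + 3/3)) = -(51 + (-9 + 3*(⅓))) = -(51 + (-9 + 1)) = -(51 - 8) = -1*43 = -43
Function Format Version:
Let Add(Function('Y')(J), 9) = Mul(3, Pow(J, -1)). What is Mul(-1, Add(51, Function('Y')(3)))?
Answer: -43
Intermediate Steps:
Function('Y')(J) = Add(-9, Mul(3, Pow(J, -1)))
Mul(-1, Add(51, Function('Y')(3))) = Mul(-1, Add(51, Add(-9, Mul(3, Pow(3, -1))))) = Mul(-1, Add(51, Add(-9, Mul(3, Rational(1, 3))))) = Mul(-1, Add(51, Add(-9, 1))) = Mul(-1, Add(51, -8)) = Mul(-1, 43) = -43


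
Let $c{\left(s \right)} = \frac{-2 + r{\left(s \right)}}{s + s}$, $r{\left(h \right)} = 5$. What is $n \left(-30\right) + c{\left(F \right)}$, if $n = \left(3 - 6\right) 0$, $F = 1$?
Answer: $\frac{3}{2} \approx 1.5$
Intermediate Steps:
$n = 0$ ($n = \left(-3\right) 0 = 0$)
$c{\left(s \right)} = \frac{3}{2 s}$ ($c{\left(s \right)} = \frac{-2 + 5}{s + s} = \frac{3}{2 s}$)
$n \left(-30\right) + c{\left(F \right)} = 0 \left(-30\right) + \frac{3}{2 \cdot 1} = 0 + \frac{3}{2} \cdot 1 = 0 + \frac{3}{2} = \frac{3}{2}$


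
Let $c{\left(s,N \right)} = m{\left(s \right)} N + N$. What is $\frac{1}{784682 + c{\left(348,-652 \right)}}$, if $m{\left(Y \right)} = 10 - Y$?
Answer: $\frac{1}{1004406} \approx 9.9561 \cdot 10^{-7}$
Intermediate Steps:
$c{\left(s,N \right)} = N + N \left(10 - s\right)$ ($c{\left(s,N \right)} = \left(10 - s\right) N + N = N \left(10 - s\right) + N = N + N \left(10 - s\right)$)
$\frac{1}{784682 + c{\left(348,-652 \right)}} = \frac{1}{784682 - 652 \left(11 - 348\right)} = \frac{1}{784682 - -219724} = \frac{1}{784682 + 219724} = \frac{1}{1004406}$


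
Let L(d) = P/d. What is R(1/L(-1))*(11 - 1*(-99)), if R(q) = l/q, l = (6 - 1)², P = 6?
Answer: -16500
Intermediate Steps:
l = 25 (l = 5² = 25)
L(d) = 6/d
R(q) = 25/q
R(1/L(-1))*(11 - 1*(-99)) = (25/(1/(6/(-1))))*(11 - 1*(-99)) = (25/(1/(6*(-1))))*(11 + 99) = (25/(1/(-6)))*110 = (25/(-⅙))*110 = (25*(-6))*110 = -150*110 = -16500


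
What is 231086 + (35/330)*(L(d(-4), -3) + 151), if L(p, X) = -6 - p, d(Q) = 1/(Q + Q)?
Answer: 40673845/176 ≈ 2.3110e+5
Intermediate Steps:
d(Q) = 1/(2*Q)
231086 + (35/330)*(L(d(-4), -3) + 151) = 231086 + (35/330)*((-6 - 1/(2*(-4))) + 151) = 231086 + (35*(1/330))*((-6 - (-1)/(2*4)) + 151) = 231086 + 7*((-6 - 1*(-1/8)) + 151)/66 = 231086 + 7*((-6 + 1/8) + 151)/66 = 231086 + 7*(-47/8 + 151)/66 = 231086 + (7/66)*(1161/8) = 231086 + 2709/176 = 40673845/176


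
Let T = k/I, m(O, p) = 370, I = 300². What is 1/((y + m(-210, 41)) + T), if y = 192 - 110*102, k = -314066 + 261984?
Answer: -45000/479636041 ≈ -9.3821e-5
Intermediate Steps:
I = 90000
k = -52082
y = -11028 (y = 192 - 11220 = -11028)
T = -26041/45000 (T = -52082/90000 = -52082*1/90000 = -26041/45000 ≈ -0.57869)
1/((y + m(-210, 41)) + T) = 1/((-11028 + 370) - 26041/45000) = 1/(-10658 - 26041/45000) = 1/(-479636041/45000) = -45000/479636041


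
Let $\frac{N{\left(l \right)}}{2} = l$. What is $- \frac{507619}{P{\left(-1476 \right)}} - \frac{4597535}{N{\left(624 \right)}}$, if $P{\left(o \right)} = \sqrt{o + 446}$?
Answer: $- \frac{4597535}{1248} + \frac{507619 i \sqrt{1030}}{1030} \approx -3683.9 + 15817.0 i$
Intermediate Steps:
$N{\left(l \right)} = 2 l$
$P{\left(o \right)} = \sqrt{446 + o}$
$- \frac{507619}{P{\left(-1476 \right)}} - \frac{4597535}{N{\left(624 \right)}} = - \frac{507619}{\sqrt{446 - 1476}} - \frac{4597535}{2 \cdot 624} = - \frac{507619}{\sqrt{-1030}} - \frac{4597535}{1248} = - \frac{507619}{i \sqrt{1030}} - \frac{4597535}{1248} = - 507619 \left(- \frac{i \sqrt{1030}}{1030}\right) - \frac{4597535}{1248} = \frac{507619 i \sqrt{1030}}{1030} - \frac{4597535}{1248} = - \frac{4597535}{1248} + \frac{507619 i \sqrt{1030}}{1030}$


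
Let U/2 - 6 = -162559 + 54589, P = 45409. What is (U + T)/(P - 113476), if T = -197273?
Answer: 413201/68067 ≈ 6.0705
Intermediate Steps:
U = -215928 (U = 12 + 2*(-162559 + 54589) = 12 + 2*(-107970) = 12 - 215940 = -215928)
(U + T)/(P - 113476) = (-215928 - 197273)/(45409 - 113476) = -413201/(-68067) = -413201*(-1/68067) = 413201/68067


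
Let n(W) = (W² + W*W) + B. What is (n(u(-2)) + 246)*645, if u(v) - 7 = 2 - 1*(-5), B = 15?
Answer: 421185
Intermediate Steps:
u(v) = 14 (u(v) = 7 + (2 - 1*(-5)) = 7 + (2 + 5) = 7 + 7 = 14)
n(W) = 15 + 2*W² (n(W) = (W² + W*W) + 15 = (W² + W²) + 15 = 2*W² + 15 = 15 + 2*W²)
(n(u(-2)) + 246)*645 = ((15 + 2*14²) + 246)*645 = ((15 + 2*196) + 246)*645 = ((15 + 392) + 246)*645 = (407 + 246)*645 = 653*645 = 421185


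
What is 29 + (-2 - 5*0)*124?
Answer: -219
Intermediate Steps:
29 + (-2 - 5*0)*124 = 29 + (-2 + 0)*124 = 29 - 2*124 = 29 - 248 = -219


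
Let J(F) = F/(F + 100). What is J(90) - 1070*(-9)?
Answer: 182979/19 ≈ 9630.5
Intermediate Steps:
J(F) = F/(100 + F)
J(90) - 1070*(-9) = 90/(100 + 90) - 1070*(-9) = 90/190 + 9630 = 90*(1/190) + 9630 = 9/19 + 9630 = 182979/19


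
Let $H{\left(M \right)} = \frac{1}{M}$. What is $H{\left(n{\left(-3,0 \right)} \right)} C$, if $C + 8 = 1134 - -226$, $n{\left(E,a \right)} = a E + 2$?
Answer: $676$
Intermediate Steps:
$n{\left(E,a \right)} = 2 + E a$ ($n{\left(E,a \right)} = E a + 2 = 2 + E a$)
$C = 1352$ ($C = -8 + \left(1134 - -226\right) = -8 + \left(1134 + 226\right) = -8 + 1360 = 1352$)
$H{\left(n{\left(-3,0 \right)} \right)} C = \frac{1}{2 - 0} \cdot 1352 = \frac{1}{2 + 0} \cdot 1352 = \frac{1}{2} \cdot 1352 = 676$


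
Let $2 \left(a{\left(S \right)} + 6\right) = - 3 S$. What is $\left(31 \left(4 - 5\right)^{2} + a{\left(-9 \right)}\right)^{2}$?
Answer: $\frac{5929}{4} \approx 1482.3$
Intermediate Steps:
$a{\left(S \right)} = -6 - \frac{3 S}{2}$ ($a{\left(S \right)} = -6 + \frac{\left(-3\right) S}{2} = -6 - \frac{3 S}{2}$)
$\left(31 \left(4 - 5\right)^{2} + a{\left(-9 \right)}\right)^{2} = \left(31 \left(4 - 5\right)^{2} - - \frac{15}{2}\right)^{2} = \left(31 \left(-1\right)^{2} + \left(-6 + \frac{27}{2}\right)\right)^{2} = \left(31 \cdot 1 + \frac{15}{2}\right)^{2} = \left(31 + \frac{15}{2}\right)^{2} = \left(\frac{77}{2}\right)^{2} = \frac{5929}{4}$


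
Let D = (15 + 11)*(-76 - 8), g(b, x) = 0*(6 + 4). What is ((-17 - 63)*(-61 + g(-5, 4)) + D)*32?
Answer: 86272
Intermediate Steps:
g(b, x) = 0 (g(b, x) = 0*10 = 0)
D = -2184 (D = 26*(-84) = -2184)
((-17 - 63)*(-61 + g(-5, 4)) + D)*32 = ((-17 - 63)*(-61 + 0) - 2184)*32 = (-80*(-61) - 2184)*32 = (4880 - 2184)*32 = 2696*32 = 86272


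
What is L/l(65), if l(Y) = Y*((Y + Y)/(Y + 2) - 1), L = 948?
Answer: 21172/1365 ≈ 15.511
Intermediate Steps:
l(Y) = Y*(-1 + 2*Y/(2 + Y)) (l(Y) = Y*((2*Y)/(2 + Y) - 1) = Y*(2*Y/(2 + Y) - 1) = Y*(-1 + 2*Y/(2 + Y)))
L/l(65) = 948/((65*(-2 + 65)/(2 + 65))) = 948/((65*63/67)) = 948/((65*(1/67)*63)) = 948/(4095/67) = 948*(67/4095) = 21172/1365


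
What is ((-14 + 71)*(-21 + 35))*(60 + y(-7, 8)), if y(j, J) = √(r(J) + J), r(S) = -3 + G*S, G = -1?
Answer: 47880 + 798*I*√3 ≈ 47880.0 + 1382.2*I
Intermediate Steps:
r(S) = -3 - S
y(j, J) = I*√3 (y(j, J) = √((-3 - J) + J) = √(-3) = I*√3)
((-14 + 71)*(-21 + 35))*(60 + y(-7, 8)) = ((-14 + 71)*(-21 + 35))*(60 + I*√3) = (57*14)*(60 + I*√3) = 798*(60 + I*√3) = 47880 + 798*I*√3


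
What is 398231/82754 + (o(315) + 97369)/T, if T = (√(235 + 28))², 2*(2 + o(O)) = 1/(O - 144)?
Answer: 697871837459/1860847821 ≈ 375.03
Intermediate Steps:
o(O) = -2 + 1/(2*(-144 + O)) (o(O) = -2 + 1/(2*(O - 144)) = -2 + 1/(2*(-144 + O)))
T = 263 (T = (√263)² = 263)
398231/82754 + (o(315) + 97369)/T = 398231/82754 + ((577 - 4*315)/(2*(-144 + 315)) + 97369)/263 = 398231*(1/82754) + ((½)*(577 - 1260)/171 + 97369)*(1/263) = 398231/82754 + ((½)*(1/171)*(-683) + 97369)*(1/263) = 398231/82754 + (-683/342 + 97369)*(1/263) = 398231/82754 + (33299515/342)*(1/263) = 398231/82754 + 33299515/89946 = 697871837459/1860847821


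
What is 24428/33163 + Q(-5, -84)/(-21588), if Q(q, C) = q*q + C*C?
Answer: 292524461/715922844 ≈ 0.40860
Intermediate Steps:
Q(q, C) = C**2 + q**2 (Q(q, C) = q**2 + C**2 = C**2 + q**2)
24428/33163 + Q(-5, -84)/(-21588) = 24428/33163 + ((-84)**2 + (-5)**2)/(-21588) = 24428*(1/33163) + (7056 + 25)*(-1/21588) = 24428/33163 + 7081*(-1/21588) = 24428/33163 - 7081/21588 = 292524461/715922844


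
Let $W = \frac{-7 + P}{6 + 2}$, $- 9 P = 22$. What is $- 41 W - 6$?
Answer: $\frac{3053}{72} \approx 42.403$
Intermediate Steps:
$P = - \frac{22}{9}$ ($P = \left(- \frac{1}{9}\right) 22 = - \frac{22}{9} \approx -2.4444$)
$W = - \frac{85}{72}$ ($W = \frac{-7 - \frac{22}{9}}{6 + 2} = - \frac{85}{9 \cdot 8} = \left(- \frac{85}{9}\right) \frac{1}{8} = - \frac{85}{72} \approx -1.1806$)
$- 41 W - 6 = \left(-41\right) \left(- \frac{85}{72}\right) - 6 = \frac{3485}{72} - 6 = \frac{3053}{72}$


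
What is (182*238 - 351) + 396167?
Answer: 439132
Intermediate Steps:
(182*238 - 351) + 396167 = (43316 - 351) + 396167 = 42965 + 396167 = 439132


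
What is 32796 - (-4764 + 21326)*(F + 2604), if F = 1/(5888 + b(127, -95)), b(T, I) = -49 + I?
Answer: -123767848825/2872 ≈ -4.3095e+7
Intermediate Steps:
F = 1/5744 (F = 1/(5888 + (-49 - 95)) = 1/(5888 - 144) = 1/5744 ≈ 0.00017409)
32796 - (-4764 + 21326)*(F + 2604) = 32796 - (-4764 + 21326)*(1/5744 + 2604) = 32796 - 16562*14957377/5744 = 32796 - 1*123862038937/2872 = 32796 - 123862038937/2872 = -123767848825/2872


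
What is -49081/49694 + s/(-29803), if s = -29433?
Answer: -117541/1481030282 ≈ -7.9364e-5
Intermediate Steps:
-49081/49694 + s/(-29803) = -49081/49694 - 29433/(-29803) = -49081*1/49694 - 29433*(-1/29803) = -49081/49694 + 29433/29803 = -117541/1481030282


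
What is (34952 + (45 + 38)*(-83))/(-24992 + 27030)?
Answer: 28063/2038 ≈ 13.770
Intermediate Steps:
(34952 + (45 + 38)*(-83))/(-24992 + 27030) = (34952 + 83*(-83))/2038 = (34952 - 6889)*(1/2038) = 28063*(1/2038) = 28063/2038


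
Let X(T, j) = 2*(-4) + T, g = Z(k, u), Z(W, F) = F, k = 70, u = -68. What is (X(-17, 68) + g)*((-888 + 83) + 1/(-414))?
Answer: 10331401/138 ≈ 74865.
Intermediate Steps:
g = -68
X(T, j) = -8 + T
(X(-17, 68) + g)*((-888 + 83) + 1/(-414)) = ((-8 - 17) - 68)*((-888 + 83) + 1/(-414)) = (-25 - 68)*(-805 - 1/414) = -93*(-333271/414) = 10331401/138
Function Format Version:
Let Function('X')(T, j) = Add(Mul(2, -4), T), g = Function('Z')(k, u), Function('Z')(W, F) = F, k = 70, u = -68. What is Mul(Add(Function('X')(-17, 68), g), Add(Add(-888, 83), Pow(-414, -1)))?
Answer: Rational(10331401, 138) ≈ 74865.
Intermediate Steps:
g = -68
Function('X')(T, j) = Add(-8, T)
Mul(Add(Function('X')(-17, 68), g), Add(Add(-888, 83), Pow(-414, -1))) = Mul(Add(Add(-8, -17), -68), Add(Add(-888, 83), Pow(-414, -1))) = Mul(Add(-25, -68), Add(-805, Rational(-1, 414))) = Mul(-93, Rational(-333271, 414)) = Rational(10331401, 138)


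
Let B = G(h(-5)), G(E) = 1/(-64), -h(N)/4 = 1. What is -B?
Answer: 1/64 ≈ 0.015625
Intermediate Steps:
h(N) = -4 (h(N) = -4*1 = -4)
G(E) = -1/64
B = -1/64 ≈ -0.015625
-B = -1*(-1/64) = 1/64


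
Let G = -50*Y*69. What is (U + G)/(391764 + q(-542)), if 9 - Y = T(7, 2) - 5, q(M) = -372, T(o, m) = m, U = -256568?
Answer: -18623/24462 ≈ -0.76130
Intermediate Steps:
Y = 12 (Y = 9 - (2 - 5) = 9 - 1*(-3) = 9 + 3 = 12)
G = -41400 (G = -50*12*69 = -600*69 = -41400)
(U + G)/(391764 + q(-542)) = (-256568 - 41400)/(391764 - 372) = -297968/391392 = -297968*1/391392 = -18623/24462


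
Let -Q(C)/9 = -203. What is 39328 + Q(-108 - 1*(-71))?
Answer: 41155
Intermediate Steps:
Q(C) = 1827 (Q(C) = -9*(-203) = 1827)
39328 + Q(-108 - 1*(-71)) = 39328 + 1827 = 41155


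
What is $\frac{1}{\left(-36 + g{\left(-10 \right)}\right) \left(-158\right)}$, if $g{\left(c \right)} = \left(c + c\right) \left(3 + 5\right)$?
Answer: $\frac{1}{30968} \approx 3.2291 \cdot 10^{-5}$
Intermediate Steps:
$g{\left(c \right)} = 16 c$ ($g{\left(c \right)} = 2 c 8 = 16 c$)
$\frac{1}{\left(-36 + g{\left(-10 \right)}\right) \left(-158\right)} = \frac{1}{\left(-36 + 16 \left(-10\right)\right) \left(-158\right)} = \frac{1}{\left(-36 - 160\right) \left(-158\right)} = \frac{1}{\left(-196\right) \left(-158\right)} = \frac{1}{30968}$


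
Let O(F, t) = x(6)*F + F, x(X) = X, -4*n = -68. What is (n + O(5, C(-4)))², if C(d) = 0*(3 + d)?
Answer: 2704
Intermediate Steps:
n = 17 (n = -¼*(-68) = 17)
C(d) = 0
O(F, t) = 7*F (O(F, t) = 6*F + F = 7*F)
(n + O(5, C(-4)))² = (17 + 7*5)² = (17 + 35)² = 52² = 2704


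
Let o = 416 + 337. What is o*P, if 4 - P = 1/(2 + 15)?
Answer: 50451/17 ≈ 2967.7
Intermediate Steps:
P = 67/17 (P = 4 - 1/(2 + 15) = 4 - 1/17 = 67/17 ≈ 3.9412)
o = 753
o*P = 753*(67/17) = 50451/17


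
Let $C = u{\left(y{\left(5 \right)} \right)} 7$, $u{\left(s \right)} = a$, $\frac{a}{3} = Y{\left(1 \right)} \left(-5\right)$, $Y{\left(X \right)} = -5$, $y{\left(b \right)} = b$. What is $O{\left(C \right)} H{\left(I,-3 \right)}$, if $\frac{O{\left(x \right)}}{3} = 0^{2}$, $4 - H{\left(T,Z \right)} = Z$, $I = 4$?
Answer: $0$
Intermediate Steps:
$H{\left(T,Z \right)} = 4 - Z$
$a = 75$ ($a = 3 \left(\left(-5\right) \left(-5\right)\right) = 3 \cdot 25 = 75$)
$u{\left(s \right)} = 75$
$C = 525$ ($C = 75 \cdot 7 = 525$)
$O{\left(x \right)} = 0$ ($O{\left(x \right)} = 3 \cdot 0^{2} = 3 \cdot 0 = 0$)
$O{\left(C \right)} H{\left(I,-3 \right)} = 0 \left(4 - -3\right) = 0 \left(4 + 3\right) = 0 \cdot 7 = 0$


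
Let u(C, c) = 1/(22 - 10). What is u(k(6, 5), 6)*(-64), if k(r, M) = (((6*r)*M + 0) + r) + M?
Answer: -16/3 ≈ -5.3333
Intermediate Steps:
k(r, M) = M + r + 6*M*r (k(r, M) = ((6*M*r + 0) + r) + M = (6*M*r + r) + M = (r + 6*M*r) + M = M + r + 6*M*r)
u(C, c) = 1/12
u(k(6, 5), 6)*(-64) = (1/12)*(-64) = -16/3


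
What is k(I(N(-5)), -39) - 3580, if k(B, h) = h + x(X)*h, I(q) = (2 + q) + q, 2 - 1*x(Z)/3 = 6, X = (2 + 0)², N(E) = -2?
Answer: -3151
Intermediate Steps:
X = 4 (X = 2² = 4)
x(Z) = -12 (x(Z) = 6 - 3*6 = 6 - 18 = -12)
I(q) = 2 + 2*q
k(B, h) = -11*h (k(B, h) = h - 12*h = -11*h)
k(I(N(-5)), -39) - 3580 = -11*(-39) - 3580 = 429 - 3580 = -3151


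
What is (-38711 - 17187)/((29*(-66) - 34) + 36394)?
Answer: -27949/17223 ≈ -1.6228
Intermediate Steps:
(-38711 - 17187)/((29*(-66) - 34) + 36394) = -55898/((-1914 - 34) + 36394) = -55898/(-1948 + 36394) = -55898/34446 = -55898*1/34446 = -27949/17223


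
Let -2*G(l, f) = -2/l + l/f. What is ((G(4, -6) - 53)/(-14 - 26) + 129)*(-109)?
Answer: -6817841/480 ≈ -14204.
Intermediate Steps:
G(l, f) = 1/l - l/(2*f) (G(l, f) = -(-2/l + l/f)/2 = 1/l - l/(2*f))
((G(4, -6) - 53)/(-14 - 26) + 129)*(-109) = (((1/4 - 1/2*4/(-6)) - 53)/(-14 - 26) + 129)*(-109) = (((1/4 - 1/2*4*(-1/6)) - 53)/(-40) + 129)*(-109) = (((1/4 + 1/3) - 53)*(-1/40) + 129)*(-109) = ((7/12 - 53)*(-1/40) + 129)*(-109) = (-629/12*(-1/40) + 129)*(-109) = (629/480 + 129)*(-109) = (62549/480)*(-109) = -6817841/480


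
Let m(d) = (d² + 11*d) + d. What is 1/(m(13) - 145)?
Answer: 1/180 ≈ 0.0055556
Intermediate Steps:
m(d) = d² + 12*d
1/(m(13) - 145) = 1/(13*(12 + 13) - 145) = 1/(13*25 - 145) = 1/(325 - 145) = 1/180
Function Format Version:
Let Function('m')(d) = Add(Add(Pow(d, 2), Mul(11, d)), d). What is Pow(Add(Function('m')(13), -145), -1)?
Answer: Rational(1, 180) ≈ 0.0055556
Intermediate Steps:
Function('m')(d) = Add(Pow(d, 2), Mul(12, d))
Pow(Add(Function('m')(13), -145), -1) = Pow(Add(Mul(13, Add(12, 13)), -145), -1) = Pow(Add(Mul(13, 25), -145), -1) = Pow(Add(325, -145), -1) = Pow(180, -1) = Rational(1, 180)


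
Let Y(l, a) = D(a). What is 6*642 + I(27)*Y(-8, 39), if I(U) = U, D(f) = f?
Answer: 4905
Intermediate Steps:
Y(l, a) = a
6*642 + I(27)*Y(-8, 39) = 6*642 + 27*39 = 3852 + 1053 = 4905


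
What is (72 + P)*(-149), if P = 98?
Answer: -25330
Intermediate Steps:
(72 + P)*(-149) = (72 + 98)*(-149) = 170*(-149) = -25330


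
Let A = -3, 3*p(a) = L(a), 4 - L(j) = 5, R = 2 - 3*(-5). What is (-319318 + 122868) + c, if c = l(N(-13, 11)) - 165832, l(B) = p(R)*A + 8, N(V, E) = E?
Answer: -362273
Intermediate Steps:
R = 17 (R = 2 + 15 = 17)
L(j) = -1 (L(j) = 4 - 1*5 = 4 - 5 = -1)
p(a) = -⅓ (p(a) = (⅓)*(-1) = -⅓)
l(B) = 9 (l(B) = -⅓*(-3) + 8 = 1 + 8 = 9)
c = -165823 (c = 9 - 165832 = -165823)
(-319318 + 122868) + c = (-319318 + 122868) - 165823 = -196450 - 165823 = -362273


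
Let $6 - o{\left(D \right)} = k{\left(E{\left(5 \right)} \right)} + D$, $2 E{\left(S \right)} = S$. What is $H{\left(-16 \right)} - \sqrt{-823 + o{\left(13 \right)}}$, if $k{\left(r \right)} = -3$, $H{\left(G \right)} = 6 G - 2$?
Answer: $-98 - i \sqrt{827} \approx -98.0 - 28.758 i$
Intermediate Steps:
$H{\left(G \right)} = -2 + 6 G$
$E{\left(S \right)} = \frac{S}{2}$
$o{\left(D \right)} = 9 - D$ ($o{\left(D \right)} = 6 - \left(-3 + D\right) = 9 - D$)
$H{\left(-16 \right)} - \sqrt{-823 + o{\left(13 \right)}} = \left(-2 + 6 \left(-16\right)\right) - \sqrt{-823 + \left(9 - 13\right)} = \left(-2 - 96\right) - \sqrt{-823 + \left(9 - 13\right)} = -98 - \sqrt{-823 - 4} = -98 - \sqrt{-827} = -98 - i \sqrt{827}$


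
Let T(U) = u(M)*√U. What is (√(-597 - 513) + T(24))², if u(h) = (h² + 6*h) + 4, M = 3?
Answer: 21954 + 744*I*√185 ≈ 21954.0 + 10120.0*I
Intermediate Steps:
u(h) = 4 + h² + 6*h
T(U) = 31*√U (T(U) = (4 + 3² + 6*3)*√U = (4 + 9 + 18)*√U = 31*√U)
(√(-597 - 513) + T(24))² = (√(-597 - 513) + 31*√24)² = (√(-1110) + 31*(2*√6))² = (I*√1110 + 62*√6)² = (62*√6 + I*√1110)²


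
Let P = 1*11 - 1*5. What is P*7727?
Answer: 46362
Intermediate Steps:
P = 6 (P = 11 - 5 = 6)
P*7727 = 6*7727 = 46362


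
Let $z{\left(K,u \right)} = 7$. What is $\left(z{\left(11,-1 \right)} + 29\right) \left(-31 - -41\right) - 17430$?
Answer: $-17070$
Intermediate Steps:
$\left(z{\left(11,-1 \right)} + 29\right) \left(-31 - -41\right) - 17430 = \left(7 + 29\right) \left(-31 - -41\right) - 17430 = 36 \left(-31 + 41\right) - 17430 = 36 \cdot 10 - 17430 = 360 - 17430 = -17070$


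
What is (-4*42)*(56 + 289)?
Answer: -57960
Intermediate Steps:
(-4*42)*(56 + 289) = -168*345 = -57960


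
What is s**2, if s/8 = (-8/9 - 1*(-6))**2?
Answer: 286557184/6561 ≈ 43676.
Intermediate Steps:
s = 16928/81 (s = 8*(-8/9 - 1*(-6))**2 = 8*(-8*1/9 + 6)**2 = 8*(-8/9 + 6)**2 = 8*(46/9)**2 = 8*(2116/81) = 16928/81 ≈ 208.99)
s**2 = (16928/81)**2 = 286557184/6561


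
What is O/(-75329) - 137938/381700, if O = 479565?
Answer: -96720346051/14376539650 ≈ -6.7277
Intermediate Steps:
O/(-75329) - 137938/381700 = 479565/(-75329) - 137938/381700 = 479565*(-1/75329) - 137938*1/381700 = -479565/75329 - 68969/190850 = -96720346051/14376539650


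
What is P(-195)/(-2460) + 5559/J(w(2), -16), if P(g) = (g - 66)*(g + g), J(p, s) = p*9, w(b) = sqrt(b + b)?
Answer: 32897/123 ≈ 267.46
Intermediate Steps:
w(b) = sqrt(2)*sqrt(b) (w(b) = sqrt(2*b) = sqrt(2)*sqrt(b))
J(p, s) = 9*p
P(g) = 2*g*(-66 + g) (P(g) = (-66 + g)*(2*g) = 2*g*(-66 + g))
P(-195)/(-2460) + 5559/J(w(2), -16) = (2*(-195)*(-66 - 195))/(-2460) + 5559/((9*(sqrt(2)*sqrt(2)))) = (2*(-195)*(-261))*(-1/2460) + 5559/((9*2)) = 101790*(-1/2460) + 5559/18 = -3393/82 + 5559*(1/18) = -3393/82 + 1853/6 = 32897/123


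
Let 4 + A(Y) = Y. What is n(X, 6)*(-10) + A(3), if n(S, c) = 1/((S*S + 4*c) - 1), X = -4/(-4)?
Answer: -17/12 ≈ -1.4167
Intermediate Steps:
X = 1 (X = -4*(-¼) = 1)
A(Y) = -4 + Y
n(S, c) = 1/(-1 + S² + 4*c) (n(S, c) = 1/((S² + 4*c) - 1) = 1/(-1 + S² + 4*c))
n(X, 6)*(-10) + A(3) = -10/(-1 + 1² + 4*6) + (-4 + 3) = -10/(-1 + 1 + 24) - 1 = -10/24 - 1 = (1/24)*(-10) - 1 = -5/12 - 1 = -17/12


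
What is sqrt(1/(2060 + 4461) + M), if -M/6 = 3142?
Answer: I*sqrt(801651903211)/6521 ≈ 137.3*I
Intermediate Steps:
M = -18852 (M = -6*3142 = -18852)
sqrt(1/(2060 + 4461) + M) = sqrt(1/(2060 + 4461) - 18852) = sqrt(1/6521 - 18852) = sqrt(-122933891/6521) = I*sqrt(801651903211)/6521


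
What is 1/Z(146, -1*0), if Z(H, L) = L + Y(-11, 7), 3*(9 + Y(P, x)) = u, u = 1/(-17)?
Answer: -51/460 ≈ -0.11087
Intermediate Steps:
u = -1/17 ≈ -0.058824
Y(P, x) = -460/51 (Y(P, x) = -9 + (⅓)*(-1/17) = -9 - 1/51 = -460/51)
Z(H, L) = -460/51 + L (Z(H, L) = L - 460/51 = -460/51 + L)
1/Z(146, -1*0) = 1/(-460/51 - 1*0) = 1/(-460/51 + 0) = 1/(-460/51) = -51/460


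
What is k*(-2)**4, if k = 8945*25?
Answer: 3578000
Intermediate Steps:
k = 223625
k*(-2)**4 = 223625*(-2)**4 = 223625*16 = 3578000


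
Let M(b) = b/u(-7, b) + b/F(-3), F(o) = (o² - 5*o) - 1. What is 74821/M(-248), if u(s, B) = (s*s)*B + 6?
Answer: -10450922459/1503252 ≈ -6952.2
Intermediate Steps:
F(o) = -1 + o² - 5*o
u(s, B) = 6 + B*s² (u(s, B) = s²*B + 6 = B*s² + 6 = 6 + B*s²)
M(b) = b/23 + b/(6 + 49*b) (M(b) = b/(6 + b*(-7)²) + b/(-1 + (-3)² - 5*(-3)) = b/(6 + b*49) + b/(-1 + 9 + 15) = b/(6 + 49*b) + b/23 = b/23 + b/(6 + 49*b))
74821/M(-248) = 74821/(((1/23)*(-248)*(29 + 49*(-248))/(6 + 49*(-248)))) = 74821/(((1/23)*(-248)*(29 - 12152)/(6 - 12152))) = 74821/(((1/23)*(-248)*(-12123)/(-12146))) = 74821/(((1/23)*(-248)*(-1/12146)*(-12123))) = 74821/(-1503252/139679) = 74821*(-139679/1503252) = -10450922459/1503252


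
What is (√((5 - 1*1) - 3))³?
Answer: 1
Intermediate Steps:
(√((5 - 1*1) - 3))³ = (√((5 - 1) - 3))³ = (√(4 - 3))³ = (√1)³ = 1³ = 1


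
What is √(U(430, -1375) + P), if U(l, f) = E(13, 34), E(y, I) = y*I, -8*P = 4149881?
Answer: 3*I*√921410/4 ≈ 719.93*I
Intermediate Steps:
P = -4149881/8 (P = -⅛*4149881 = -4149881/8 ≈ -5.1874e+5)
E(y, I) = I*y
U(l, f) = 442 (U(l, f) = 34*13 = 442)
√(U(430, -1375) + P) = √(442 - 4149881/8) = √(-4146345/8) = 3*I*√921410/4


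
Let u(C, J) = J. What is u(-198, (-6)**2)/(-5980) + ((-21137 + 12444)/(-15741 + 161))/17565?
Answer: -489993653/81825147300 ≈ -0.0059883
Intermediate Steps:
u(-198, (-6)**2)/(-5980) + ((-21137 + 12444)/(-15741 + 161))/17565 = (-6)**2/(-5980) + ((-21137 + 12444)/(-15741 + 161))/17565 = 36*(-1/5980) - 8693/(-15580)*(1/17565) = -9/1495 - 8693*(-1/15580)*(1/17565) = -9/1495 + (8693/15580)*(1/17565) = -9/1495 + 8693/273662700 = -489993653/81825147300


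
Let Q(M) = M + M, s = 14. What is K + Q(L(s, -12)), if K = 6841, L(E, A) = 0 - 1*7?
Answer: 6827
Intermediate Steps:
L(E, A) = -7 (L(E, A) = 0 - 7 = -7)
Q(M) = 2*M
K + Q(L(s, -12)) = 6841 + 2*(-7) = 6841 - 14 = 6827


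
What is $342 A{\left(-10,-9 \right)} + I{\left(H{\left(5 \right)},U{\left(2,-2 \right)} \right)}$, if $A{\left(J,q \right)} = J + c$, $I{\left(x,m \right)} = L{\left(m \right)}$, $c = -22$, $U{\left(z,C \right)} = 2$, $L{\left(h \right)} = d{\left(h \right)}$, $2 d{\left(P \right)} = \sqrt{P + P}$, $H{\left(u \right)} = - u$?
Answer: $-10943$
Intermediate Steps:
$d{\left(P \right)} = \frac{\sqrt{2} \sqrt{P}}{2}$ ($d{\left(P \right)} = \frac{\sqrt{P + P}}{2} = \frac{\sqrt{2 P}}{2} = \frac{\sqrt{2} \sqrt{P}}{2}$)
$L{\left(h \right)} = \frac{\sqrt{2} \sqrt{h}}{2}$
$I{\left(x,m \right)} = \frac{\sqrt{2} \sqrt{m}}{2}$
$A{\left(J,q \right)} = -22 + J$ ($A{\left(J,q \right)} = J - 22 = -22 + J$)
$342 A{\left(-10,-9 \right)} + I{\left(H{\left(5 \right)},U{\left(2,-2 \right)} \right)} = 342 \left(-22 - 10\right) + \frac{\sqrt{2} \sqrt{2}}{2} = 342 \left(-32\right) + 1 = -10944 + 1 = -10943$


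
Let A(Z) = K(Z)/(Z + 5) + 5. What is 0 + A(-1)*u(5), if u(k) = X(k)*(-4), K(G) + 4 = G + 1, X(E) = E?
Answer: -80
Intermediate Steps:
K(G) = -3 + G (K(G) = -4 + (G + 1) = -4 + (1 + G) = -3 + G)
u(k) = -4*k (u(k) = k*(-4) = -4*k)
A(Z) = 5 + (-3 + Z)/(5 + Z) (A(Z) = (-3 + Z)/(Z + 5) + 5 = (-3 + Z)/(5 + Z) + 5 = 5 + (-3 + Z)/(5 + Z))
0 + A(-1)*u(5) = 0 + (2*(11 + 3*(-1))/(5 - 1))*(-4*5) = 0 + (2*(11 - 3)/4)*(-20) = 0 + (2*(¼)*8)*(-20) = 0 + 4*(-20) = 0 - 80 = -80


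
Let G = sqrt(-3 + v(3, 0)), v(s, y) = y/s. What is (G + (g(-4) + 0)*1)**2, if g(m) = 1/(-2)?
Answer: -11/4 - I*sqrt(3) ≈ -2.75 - 1.732*I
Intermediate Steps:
g(m) = -1/2 (g(m) = 1*(-1/2) = -1/2)
G = I*sqrt(3) (G = sqrt(-3 + 0/3) = sqrt(-3 + 0*(1/3)) = sqrt(-3 + 0) = sqrt(-3) = I*sqrt(3) ≈ 1.732*I)
(G + (g(-4) + 0)*1)**2 = (I*sqrt(3) + (-1/2 + 0)*1)**2 = (I*sqrt(3) - 1/2*1)**2 = (I*sqrt(3) - 1/2)**2 = (-1/2 + I*sqrt(3))**2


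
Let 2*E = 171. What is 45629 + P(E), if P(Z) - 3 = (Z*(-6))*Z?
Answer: 3541/2 ≈ 1770.5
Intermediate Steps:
E = 171/2 (E = (½)*171 = 171/2 ≈ 85.500)
P(Z) = 3 - 6*Z² (P(Z) = 3 + (Z*(-6))*Z = 3 + (-6*Z)*Z = 3 - 6*Z²)
45629 + P(E) = 45629 + (3 - 6*(171/2)²) = 45629 + (3 - 6*29241/4) = 45629 + (3 - 87723/2) = 45629 - 87717/2 = 3541/2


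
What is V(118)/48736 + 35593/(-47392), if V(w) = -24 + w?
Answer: -54068925/72178016 ≈ -0.74911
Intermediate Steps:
V(118)/48736 + 35593/(-47392) = (-24 + 118)/48736 + 35593/(-47392) = 94*(1/48736) + 35593*(-1/47392) = 47/24368 - 35593/47392 = -54068925/72178016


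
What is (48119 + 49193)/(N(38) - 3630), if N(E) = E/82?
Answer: -3989792/148811 ≈ -26.811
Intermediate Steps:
N(E) = E/82 (N(E) = E*(1/82) = E/82)
(48119 + 49193)/(N(38) - 3630) = (48119 + 49193)/((1/82)*38 - 3630) = 97312/(19/41 - 3630) = 97312/(-148811/41) = 97312*(-41/148811) = -3989792/148811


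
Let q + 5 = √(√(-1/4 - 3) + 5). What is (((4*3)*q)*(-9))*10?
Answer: 5400 - 540*√(20 + 2*I*√13) ≈ 2947.3 - 428.66*I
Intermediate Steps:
q = -5 + √(5 + I*√13/2) (q = -5 + √(√(-1/4 - 3) + 5) = -5 + √(√(-1*¼ - 3) + 5) = -5 + √(√(-¼ - 3) + 5) = -5 + √(√(-13/4) + 5) = -5 + √(I*√13/2 + 5) = -5 + √(5 + I*√13/2) ≈ -2.729 + 0.39691*I)
(((4*3)*q)*(-9))*10 = (((4*3)*(-5 + √(20 + 2*I*√13)/2))*(-9))*10 = ((12*(-5 + √(20 + 2*I*√13)/2))*(-9))*10 = ((-60 + 6*√(20 + 2*I*√13))*(-9))*10 = (540 - 54*√(20 + 2*I*√13))*10 = 5400 - 540*√(20 + 2*I*√13)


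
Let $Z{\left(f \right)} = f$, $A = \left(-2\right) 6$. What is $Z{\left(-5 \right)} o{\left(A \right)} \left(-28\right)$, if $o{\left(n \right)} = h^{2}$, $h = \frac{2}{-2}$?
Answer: $140$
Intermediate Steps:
$h = -1$ ($h = 2 \left(- \frac{1}{2}\right) = -1$)
$A = -12$
$o{\left(n \right)} = 1$ ($o{\left(n \right)} = \left(-1\right)^{2} = 1$)
$Z{\left(-5 \right)} o{\left(A \right)} \left(-28\right) = \left(-5\right) 1 \left(-28\right) = \left(-5\right) \left(-28\right) = 140$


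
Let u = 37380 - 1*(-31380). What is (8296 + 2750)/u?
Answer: 1841/11460 ≈ 0.16065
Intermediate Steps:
u = 68760 (u = 37380 + 31380 = 68760)
(8296 + 2750)/u = (8296 + 2750)/68760 = 11046*(1/68760) = 1841/11460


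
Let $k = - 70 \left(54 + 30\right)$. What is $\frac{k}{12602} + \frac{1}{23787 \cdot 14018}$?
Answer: $- \frac{980331721739}{2101044291966} \approx -0.46659$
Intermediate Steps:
$k = -5880$ ($k = \left(-70\right) 84 = -5880$)
$\frac{k}{12602} + \frac{1}{23787 \cdot 14018} = - \frac{5880}{12602} + \frac{1}{23787 \cdot 14018} = \left(-5880\right) \frac{1}{12602} + \frac{1}{23787} \cdot \frac{1}{14018} = - \frac{2940}{6301} + \frac{1}{333446166} = - \frac{980331721739}{2101044291966}$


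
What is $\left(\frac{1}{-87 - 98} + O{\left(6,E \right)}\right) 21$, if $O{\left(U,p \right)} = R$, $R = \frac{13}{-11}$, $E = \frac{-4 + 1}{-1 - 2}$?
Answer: $- \frac{50736}{2035} \approx -24.932$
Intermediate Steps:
$E = 1$ ($E = - \frac{3}{-3} = \left(-3\right) \left(- \frac{1}{3}\right) = 1$)
$R = - \frac{13}{11}$ ($R = 13 \left(- \frac{1}{11}\right) = - \frac{13}{11} \approx -1.1818$)
$O{\left(U,p \right)} = - \frac{13}{11}$
$\left(\frac{1}{-87 - 98} + O{\left(6,E \right)}\right) 21 = \left(\frac{1}{-87 - 98} - \frac{13}{11}\right) 21 = \left(\frac{1}{-185} - \frac{13}{11}\right) 21 = \left(- \frac{1}{185} - \frac{13}{11}\right) 21 = \left(- \frac{2416}{2035}\right) 21 = - \frac{50736}{2035}$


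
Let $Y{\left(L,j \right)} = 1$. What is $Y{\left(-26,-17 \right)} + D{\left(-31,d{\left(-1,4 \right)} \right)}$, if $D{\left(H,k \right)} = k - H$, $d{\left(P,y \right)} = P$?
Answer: $31$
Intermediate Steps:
$Y{\left(-26,-17 \right)} + D{\left(-31,d{\left(-1,4 \right)} \right)} = 1 - -30 = 1 + \left(-1 + 31\right) = 1 + 30 = 31$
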